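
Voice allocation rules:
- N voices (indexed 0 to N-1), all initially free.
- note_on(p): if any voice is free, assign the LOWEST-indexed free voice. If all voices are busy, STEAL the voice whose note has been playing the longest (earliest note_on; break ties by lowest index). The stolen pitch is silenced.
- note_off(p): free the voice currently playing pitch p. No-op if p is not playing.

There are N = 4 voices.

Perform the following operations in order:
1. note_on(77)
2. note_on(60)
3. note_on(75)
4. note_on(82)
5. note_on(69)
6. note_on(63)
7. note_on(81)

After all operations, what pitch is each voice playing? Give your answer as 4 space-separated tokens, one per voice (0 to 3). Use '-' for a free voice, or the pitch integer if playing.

Op 1: note_on(77): voice 0 is free -> assigned | voices=[77 - - -]
Op 2: note_on(60): voice 1 is free -> assigned | voices=[77 60 - -]
Op 3: note_on(75): voice 2 is free -> assigned | voices=[77 60 75 -]
Op 4: note_on(82): voice 3 is free -> assigned | voices=[77 60 75 82]
Op 5: note_on(69): all voices busy, STEAL voice 0 (pitch 77, oldest) -> assign | voices=[69 60 75 82]
Op 6: note_on(63): all voices busy, STEAL voice 1 (pitch 60, oldest) -> assign | voices=[69 63 75 82]
Op 7: note_on(81): all voices busy, STEAL voice 2 (pitch 75, oldest) -> assign | voices=[69 63 81 82]

Answer: 69 63 81 82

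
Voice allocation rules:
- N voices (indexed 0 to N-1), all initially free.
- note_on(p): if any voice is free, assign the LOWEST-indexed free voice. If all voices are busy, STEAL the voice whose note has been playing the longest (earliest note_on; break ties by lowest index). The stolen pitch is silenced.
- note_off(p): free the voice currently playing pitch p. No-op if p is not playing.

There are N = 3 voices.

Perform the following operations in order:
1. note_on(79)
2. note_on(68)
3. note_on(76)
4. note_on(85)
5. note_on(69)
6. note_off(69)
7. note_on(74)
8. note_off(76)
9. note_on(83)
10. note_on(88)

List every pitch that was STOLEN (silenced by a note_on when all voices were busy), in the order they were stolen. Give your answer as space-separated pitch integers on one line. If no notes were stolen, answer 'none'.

Answer: 79 68 85

Derivation:
Op 1: note_on(79): voice 0 is free -> assigned | voices=[79 - -]
Op 2: note_on(68): voice 1 is free -> assigned | voices=[79 68 -]
Op 3: note_on(76): voice 2 is free -> assigned | voices=[79 68 76]
Op 4: note_on(85): all voices busy, STEAL voice 0 (pitch 79, oldest) -> assign | voices=[85 68 76]
Op 5: note_on(69): all voices busy, STEAL voice 1 (pitch 68, oldest) -> assign | voices=[85 69 76]
Op 6: note_off(69): free voice 1 | voices=[85 - 76]
Op 7: note_on(74): voice 1 is free -> assigned | voices=[85 74 76]
Op 8: note_off(76): free voice 2 | voices=[85 74 -]
Op 9: note_on(83): voice 2 is free -> assigned | voices=[85 74 83]
Op 10: note_on(88): all voices busy, STEAL voice 0 (pitch 85, oldest) -> assign | voices=[88 74 83]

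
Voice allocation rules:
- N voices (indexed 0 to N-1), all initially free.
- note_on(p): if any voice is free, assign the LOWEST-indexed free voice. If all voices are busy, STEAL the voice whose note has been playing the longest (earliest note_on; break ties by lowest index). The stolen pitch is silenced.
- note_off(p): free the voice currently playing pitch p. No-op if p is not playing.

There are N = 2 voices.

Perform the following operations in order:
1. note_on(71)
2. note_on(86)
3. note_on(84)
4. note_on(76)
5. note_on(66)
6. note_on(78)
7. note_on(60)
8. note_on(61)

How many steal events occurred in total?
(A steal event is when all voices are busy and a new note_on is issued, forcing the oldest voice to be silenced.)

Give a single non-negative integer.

Op 1: note_on(71): voice 0 is free -> assigned | voices=[71 -]
Op 2: note_on(86): voice 1 is free -> assigned | voices=[71 86]
Op 3: note_on(84): all voices busy, STEAL voice 0 (pitch 71, oldest) -> assign | voices=[84 86]
Op 4: note_on(76): all voices busy, STEAL voice 1 (pitch 86, oldest) -> assign | voices=[84 76]
Op 5: note_on(66): all voices busy, STEAL voice 0 (pitch 84, oldest) -> assign | voices=[66 76]
Op 6: note_on(78): all voices busy, STEAL voice 1 (pitch 76, oldest) -> assign | voices=[66 78]
Op 7: note_on(60): all voices busy, STEAL voice 0 (pitch 66, oldest) -> assign | voices=[60 78]
Op 8: note_on(61): all voices busy, STEAL voice 1 (pitch 78, oldest) -> assign | voices=[60 61]

Answer: 6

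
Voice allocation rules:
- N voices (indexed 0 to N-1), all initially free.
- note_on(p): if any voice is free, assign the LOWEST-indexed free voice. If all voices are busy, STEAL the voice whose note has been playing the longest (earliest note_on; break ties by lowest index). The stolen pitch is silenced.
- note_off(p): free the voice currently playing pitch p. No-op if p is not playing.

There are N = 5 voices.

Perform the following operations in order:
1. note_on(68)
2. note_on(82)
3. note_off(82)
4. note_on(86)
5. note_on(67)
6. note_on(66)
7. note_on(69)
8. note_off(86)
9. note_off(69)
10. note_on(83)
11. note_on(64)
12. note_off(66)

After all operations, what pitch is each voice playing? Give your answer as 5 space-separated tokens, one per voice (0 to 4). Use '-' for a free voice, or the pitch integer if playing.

Op 1: note_on(68): voice 0 is free -> assigned | voices=[68 - - - -]
Op 2: note_on(82): voice 1 is free -> assigned | voices=[68 82 - - -]
Op 3: note_off(82): free voice 1 | voices=[68 - - - -]
Op 4: note_on(86): voice 1 is free -> assigned | voices=[68 86 - - -]
Op 5: note_on(67): voice 2 is free -> assigned | voices=[68 86 67 - -]
Op 6: note_on(66): voice 3 is free -> assigned | voices=[68 86 67 66 -]
Op 7: note_on(69): voice 4 is free -> assigned | voices=[68 86 67 66 69]
Op 8: note_off(86): free voice 1 | voices=[68 - 67 66 69]
Op 9: note_off(69): free voice 4 | voices=[68 - 67 66 -]
Op 10: note_on(83): voice 1 is free -> assigned | voices=[68 83 67 66 -]
Op 11: note_on(64): voice 4 is free -> assigned | voices=[68 83 67 66 64]
Op 12: note_off(66): free voice 3 | voices=[68 83 67 - 64]

Answer: 68 83 67 - 64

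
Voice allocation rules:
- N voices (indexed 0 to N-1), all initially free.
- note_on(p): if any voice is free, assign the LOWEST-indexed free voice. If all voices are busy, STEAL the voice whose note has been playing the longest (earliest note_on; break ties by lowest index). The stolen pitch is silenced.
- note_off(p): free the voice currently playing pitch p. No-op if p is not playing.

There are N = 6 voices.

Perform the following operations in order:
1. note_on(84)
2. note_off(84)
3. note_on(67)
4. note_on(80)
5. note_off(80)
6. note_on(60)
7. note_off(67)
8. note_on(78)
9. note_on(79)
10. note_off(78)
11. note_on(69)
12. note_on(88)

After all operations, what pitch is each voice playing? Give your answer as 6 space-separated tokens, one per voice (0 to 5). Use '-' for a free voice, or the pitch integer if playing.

Op 1: note_on(84): voice 0 is free -> assigned | voices=[84 - - - - -]
Op 2: note_off(84): free voice 0 | voices=[- - - - - -]
Op 3: note_on(67): voice 0 is free -> assigned | voices=[67 - - - - -]
Op 4: note_on(80): voice 1 is free -> assigned | voices=[67 80 - - - -]
Op 5: note_off(80): free voice 1 | voices=[67 - - - - -]
Op 6: note_on(60): voice 1 is free -> assigned | voices=[67 60 - - - -]
Op 7: note_off(67): free voice 0 | voices=[- 60 - - - -]
Op 8: note_on(78): voice 0 is free -> assigned | voices=[78 60 - - - -]
Op 9: note_on(79): voice 2 is free -> assigned | voices=[78 60 79 - - -]
Op 10: note_off(78): free voice 0 | voices=[- 60 79 - - -]
Op 11: note_on(69): voice 0 is free -> assigned | voices=[69 60 79 - - -]
Op 12: note_on(88): voice 3 is free -> assigned | voices=[69 60 79 88 - -]

Answer: 69 60 79 88 - -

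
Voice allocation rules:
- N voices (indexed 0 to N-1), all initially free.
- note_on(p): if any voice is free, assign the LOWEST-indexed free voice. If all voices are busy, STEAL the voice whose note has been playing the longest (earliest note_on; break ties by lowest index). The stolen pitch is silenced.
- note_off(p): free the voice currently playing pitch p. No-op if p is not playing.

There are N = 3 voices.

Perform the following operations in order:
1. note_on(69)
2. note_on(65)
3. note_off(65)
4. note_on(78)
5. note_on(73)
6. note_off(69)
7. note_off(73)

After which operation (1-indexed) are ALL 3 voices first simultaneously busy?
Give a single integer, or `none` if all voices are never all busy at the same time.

Answer: 5

Derivation:
Op 1: note_on(69): voice 0 is free -> assigned | voices=[69 - -]
Op 2: note_on(65): voice 1 is free -> assigned | voices=[69 65 -]
Op 3: note_off(65): free voice 1 | voices=[69 - -]
Op 4: note_on(78): voice 1 is free -> assigned | voices=[69 78 -]
Op 5: note_on(73): voice 2 is free -> assigned | voices=[69 78 73]
Op 6: note_off(69): free voice 0 | voices=[- 78 73]
Op 7: note_off(73): free voice 2 | voices=[- 78 -]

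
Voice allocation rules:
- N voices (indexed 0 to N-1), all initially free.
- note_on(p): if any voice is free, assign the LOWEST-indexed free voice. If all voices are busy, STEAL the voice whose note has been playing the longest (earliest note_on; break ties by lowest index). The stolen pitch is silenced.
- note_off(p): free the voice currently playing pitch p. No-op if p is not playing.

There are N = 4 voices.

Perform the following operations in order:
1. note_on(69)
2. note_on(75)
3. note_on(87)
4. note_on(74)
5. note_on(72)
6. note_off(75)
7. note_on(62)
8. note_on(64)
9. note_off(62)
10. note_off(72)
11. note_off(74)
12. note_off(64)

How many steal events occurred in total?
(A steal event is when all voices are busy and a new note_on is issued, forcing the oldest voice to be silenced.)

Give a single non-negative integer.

Answer: 2

Derivation:
Op 1: note_on(69): voice 0 is free -> assigned | voices=[69 - - -]
Op 2: note_on(75): voice 1 is free -> assigned | voices=[69 75 - -]
Op 3: note_on(87): voice 2 is free -> assigned | voices=[69 75 87 -]
Op 4: note_on(74): voice 3 is free -> assigned | voices=[69 75 87 74]
Op 5: note_on(72): all voices busy, STEAL voice 0 (pitch 69, oldest) -> assign | voices=[72 75 87 74]
Op 6: note_off(75): free voice 1 | voices=[72 - 87 74]
Op 7: note_on(62): voice 1 is free -> assigned | voices=[72 62 87 74]
Op 8: note_on(64): all voices busy, STEAL voice 2 (pitch 87, oldest) -> assign | voices=[72 62 64 74]
Op 9: note_off(62): free voice 1 | voices=[72 - 64 74]
Op 10: note_off(72): free voice 0 | voices=[- - 64 74]
Op 11: note_off(74): free voice 3 | voices=[- - 64 -]
Op 12: note_off(64): free voice 2 | voices=[- - - -]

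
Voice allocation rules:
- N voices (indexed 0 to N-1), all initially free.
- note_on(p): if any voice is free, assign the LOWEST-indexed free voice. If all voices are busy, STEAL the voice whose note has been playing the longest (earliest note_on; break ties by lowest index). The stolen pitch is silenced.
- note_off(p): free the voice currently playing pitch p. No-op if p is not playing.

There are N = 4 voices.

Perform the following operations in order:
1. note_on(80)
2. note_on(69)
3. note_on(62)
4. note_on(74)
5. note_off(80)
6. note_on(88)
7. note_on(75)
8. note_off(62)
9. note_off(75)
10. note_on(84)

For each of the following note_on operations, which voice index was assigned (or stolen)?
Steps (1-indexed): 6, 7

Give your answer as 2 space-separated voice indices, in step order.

Op 1: note_on(80): voice 0 is free -> assigned | voices=[80 - - -]
Op 2: note_on(69): voice 1 is free -> assigned | voices=[80 69 - -]
Op 3: note_on(62): voice 2 is free -> assigned | voices=[80 69 62 -]
Op 4: note_on(74): voice 3 is free -> assigned | voices=[80 69 62 74]
Op 5: note_off(80): free voice 0 | voices=[- 69 62 74]
Op 6: note_on(88): voice 0 is free -> assigned | voices=[88 69 62 74]
Op 7: note_on(75): all voices busy, STEAL voice 1 (pitch 69, oldest) -> assign | voices=[88 75 62 74]
Op 8: note_off(62): free voice 2 | voices=[88 75 - 74]
Op 9: note_off(75): free voice 1 | voices=[88 - - 74]
Op 10: note_on(84): voice 1 is free -> assigned | voices=[88 84 - 74]

Answer: 0 1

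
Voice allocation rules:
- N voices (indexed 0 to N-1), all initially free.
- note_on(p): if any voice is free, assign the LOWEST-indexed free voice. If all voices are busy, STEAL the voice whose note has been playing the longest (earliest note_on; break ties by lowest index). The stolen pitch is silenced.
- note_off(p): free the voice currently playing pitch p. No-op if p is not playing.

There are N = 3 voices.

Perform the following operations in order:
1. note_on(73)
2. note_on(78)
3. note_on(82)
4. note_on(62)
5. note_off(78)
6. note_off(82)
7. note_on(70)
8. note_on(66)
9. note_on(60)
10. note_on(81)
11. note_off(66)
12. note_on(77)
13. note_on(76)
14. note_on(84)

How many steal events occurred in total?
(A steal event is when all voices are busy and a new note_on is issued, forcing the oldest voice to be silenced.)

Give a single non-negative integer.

Answer: 5

Derivation:
Op 1: note_on(73): voice 0 is free -> assigned | voices=[73 - -]
Op 2: note_on(78): voice 1 is free -> assigned | voices=[73 78 -]
Op 3: note_on(82): voice 2 is free -> assigned | voices=[73 78 82]
Op 4: note_on(62): all voices busy, STEAL voice 0 (pitch 73, oldest) -> assign | voices=[62 78 82]
Op 5: note_off(78): free voice 1 | voices=[62 - 82]
Op 6: note_off(82): free voice 2 | voices=[62 - -]
Op 7: note_on(70): voice 1 is free -> assigned | voices=[62 70 -]
Op 8: note_on(66): voice 2 is free -> assigned | voices=[62 70 66]
Op 9: note_on(60): all voices busy, STEAL voice 0 (pitch 62, oldest) -> assign | voices=[60 70 66]
Op 10: note_on(81): all voices busy, STEAL voice 1 (pitch 70, oldest) -> assign | voices=[60 81 66]
Op 11: note_off(66): free voice 2 | voices=[60 81 -]
Op 12: note_on(77): voice 2 is free -> assigned | voices=[60 81 77]
Op 13: note_on(76): all voices busy, STEAL voice 0 (pitch 60, oldest) -> assign | voices=[76 81 77]
Op 14: note_on(84): all voices busy, STEAL voice 1 (pitch 81, oldest) -> assign | voices=[76 84 77]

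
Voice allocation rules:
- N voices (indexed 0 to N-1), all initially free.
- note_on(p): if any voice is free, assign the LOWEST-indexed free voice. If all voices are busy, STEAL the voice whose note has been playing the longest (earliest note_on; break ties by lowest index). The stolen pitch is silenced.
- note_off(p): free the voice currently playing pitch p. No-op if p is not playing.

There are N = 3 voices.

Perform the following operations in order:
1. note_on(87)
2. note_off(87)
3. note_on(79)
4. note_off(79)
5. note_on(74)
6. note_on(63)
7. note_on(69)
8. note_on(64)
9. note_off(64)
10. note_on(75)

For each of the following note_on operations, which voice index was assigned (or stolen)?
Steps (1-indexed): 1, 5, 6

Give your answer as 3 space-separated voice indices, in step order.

Op 1: note_on(87): voice 0 is free -> assigned | voices=[87 - -]
Op 2: note_off(87): free voice 0 | voices=[- - -]
Op 3: note_on(79): voice 0 is free -> assigned | voices=[79 - -]
Op 4: note_off(79): free voice 0 | voices=[- - -]
Op 5: note_on(74): voice 0 is free -> assigned | voices=[74 - -]
Op 6: note_on(63): voice 1 is free -> assigned | voices=[74 63 -]
Op 7: note_on(69): voice 2 is free -> assigned | voices=[74 63 69]
Op 8: note_on(64): all voices busy, STEAL voice 0 (pitch 74, oldest) -> assign | voices=[64 63 69]
Op 9: note_off(64): free voice 0 | voices=[- 63 69]
Op 10: note_on(75): voice 0 is free -> assigned | voices=[75 63 69]

Answer: 0 0 1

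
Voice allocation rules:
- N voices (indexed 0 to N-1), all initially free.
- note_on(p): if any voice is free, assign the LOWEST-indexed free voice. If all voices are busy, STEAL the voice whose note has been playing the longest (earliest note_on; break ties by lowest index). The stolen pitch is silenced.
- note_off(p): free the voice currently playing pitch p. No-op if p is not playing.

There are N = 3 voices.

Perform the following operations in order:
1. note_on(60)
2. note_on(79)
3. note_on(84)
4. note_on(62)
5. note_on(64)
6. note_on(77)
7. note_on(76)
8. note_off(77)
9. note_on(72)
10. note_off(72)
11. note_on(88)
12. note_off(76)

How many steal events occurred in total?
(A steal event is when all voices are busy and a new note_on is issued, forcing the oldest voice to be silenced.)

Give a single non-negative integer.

Op 1: note_on(60): voice 0 is free -> assigned | voices=[60 - -]
Op 2: note_on(79): voice 1 is free -> assigned | voices=[60 79 -]
Op 3: note_on(84): voice 2 is free -> assigned | voices=[60 79 84]
Op 4: note_on(62): all voices busy, STEAL voice 0 (pitch 60, oldest) -> assign | voices=[62 79 84]
Op 5: note_on(64): all voices busy, STEAL voice 1 (pitch 79, oldest) -> assign | voices=[62 64 84]
Op 6: note_on(77): all voices busy, STEAL voice 2 (pitch 84, oldest) -> assign | voices=[62 64 77]
Op 7: note_on(76): all voices busy, STEAL voice 0 (pitch 62, oldest) -> assign | voices=[76 64 77]
Op 8: note_off(77): free voice 2 | voices=[76 64 -]
Op 9: note_on(72): voice 2 is free -> assigned | voices=[76 64 72]
Op 10: note_off(72): free voice 2 | voices=[76 64 -]
Op 11: note_on(88): voice 2 is free -> assigned | voices=[76 64 88]
Op 12: note_off(76): free voice 0 | voices=[- 64 88]

Answer: 4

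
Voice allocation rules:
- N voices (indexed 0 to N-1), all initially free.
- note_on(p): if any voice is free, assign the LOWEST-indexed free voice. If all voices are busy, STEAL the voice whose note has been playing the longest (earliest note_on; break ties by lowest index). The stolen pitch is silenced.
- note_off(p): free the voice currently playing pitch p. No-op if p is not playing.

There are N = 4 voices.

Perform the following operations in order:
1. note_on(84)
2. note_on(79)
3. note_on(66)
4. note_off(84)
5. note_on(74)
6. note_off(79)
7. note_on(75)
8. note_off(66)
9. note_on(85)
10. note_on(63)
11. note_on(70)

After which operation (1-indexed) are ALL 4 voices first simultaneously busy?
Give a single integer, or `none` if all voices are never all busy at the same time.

Answer: 10

Derivation:
Op 1: note_on(84): voice 0 is free -> assigned | voices=[84 - - -]
Op 2: note_on(79): voice 1 is free -> assigned | voices=[84 79 - -]
Op 3: note_on(66): voice 2 is free -> assigned | voices=[84 79 66 -]
Op 4: note_off(84): free voice 0 | voices=[- 79 66 -]
Op 5: note_on(74): voice 0 is free -> assigned | voices=[74 79 66 -]
Op 6: note_off(79): free voice 1 | voices=[74 - 66 -]
Op 7: note_on(75): voice 1 is free -> assigned | voices=[74 75 66 -]
Op 8: note_off(66): free voice 2 | voices=[74 75 - -]
Op 9: note_on(85): voice 2 is free -> assigned | voices=[74 75 85 -]
Op 10: note_on(63): voice 3 is free -> assigned | voices=[74 75 85 63]
Op 11: note_on(70): all voices busy, STEAL voice 0 (pitch 74, oldest) -> assign | voices=[70 75 85 63]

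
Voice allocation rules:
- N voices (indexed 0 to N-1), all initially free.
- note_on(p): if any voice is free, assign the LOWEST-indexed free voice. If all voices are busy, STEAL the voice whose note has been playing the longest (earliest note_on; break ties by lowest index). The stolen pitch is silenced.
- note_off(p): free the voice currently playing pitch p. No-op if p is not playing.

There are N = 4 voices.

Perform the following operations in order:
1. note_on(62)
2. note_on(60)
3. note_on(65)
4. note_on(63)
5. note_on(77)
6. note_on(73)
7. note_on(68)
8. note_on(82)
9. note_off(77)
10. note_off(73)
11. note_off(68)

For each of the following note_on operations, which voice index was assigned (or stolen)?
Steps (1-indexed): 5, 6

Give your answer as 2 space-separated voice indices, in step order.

Op 1: note_on(62): voice 0 is free -> assigned | voices=[62 - - -]
Op 2: note_on(60): voice 1 is free -> assigned | voices=[62 60 - -]
Op 3: note_on(65): voice 2 is free -> assigned | voices=[62 60 65 -]
Op 4: note_on(63): voice 3 is free -> assigned | voices=[62 60 65 63]
Op 5: note_on(77): all voices busy, STEAL voice 0 (pitch 62, oldest) -> assign | voices=[77 60 65 63]
Op 6: note_on(73): all voices busy, STEAL voice 1 (pitch 60, oldest) -> assign | voices=[77 73 65 63]
Op 7: note_on(68): all voices busy, STEAL voice 2 (pitch 65, oldest) -> assign | voices=[77 73 68 63]
Op 8: note_on(82): all voices busy, STEAL voice 3 (pitch 63, oldest) -> assign | voices=[77 73 68 82]
Op 9: note_off(77): free voice 0 | voices=[- 73 68 82]
Op 10: note_off(73): free voice 1 | voices=[- - 68 82]
Op 11: note_off(68): free voice 2 | voices=[- - - 82]

Answer: 0 1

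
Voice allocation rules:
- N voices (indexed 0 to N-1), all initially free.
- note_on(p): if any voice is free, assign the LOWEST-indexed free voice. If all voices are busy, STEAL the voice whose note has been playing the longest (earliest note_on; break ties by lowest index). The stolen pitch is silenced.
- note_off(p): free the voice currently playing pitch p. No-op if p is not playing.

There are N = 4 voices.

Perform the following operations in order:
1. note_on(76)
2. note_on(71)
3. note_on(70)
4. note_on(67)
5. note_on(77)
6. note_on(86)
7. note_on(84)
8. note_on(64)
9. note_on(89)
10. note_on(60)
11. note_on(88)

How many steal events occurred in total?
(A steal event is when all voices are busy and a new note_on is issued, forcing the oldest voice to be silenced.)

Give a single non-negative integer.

Op 1: note_on(76): voice 0 is free -> assigned | voices=[76 - - -]
Op 2: note_on(71): voice 1 is free -> assigned | voices=[76 71 - -]
Op 3: note_on(70): voice 2 is free -> assigned | voices=[76 71 70 -]
Op 4: note_on(67): voice 3 is free -> assigned | voices=[76 71 70 67]
Op 5: note_on(77): all voices busy, STEAL voice 0 (pitch 76, oldest) -> assign | voices=[77 71 70 67]
Op 6: note_on(86): all voices busy, STEAL voice 1 (pitch 71, oldest) -> assign | voices=[77 86 70 67]
Op 7: note_on(84): all voices busy, STEAL voice 2 (pitch 70, oldest) -> assign | voices=[77 86 84 67]
Op 8: note_on(64): all voices busy, STEAL voice 3 (pitch 67, oldest) -> assign | voices=[77 86 84 64]
Op 9: note_on(89): all voices busy, STEAL voice 0 (pitch 77, oldest) -> assign | voices=[89 86 84 64]
Op 10: note_on(60): all voices busy, STEAL voice 1 (pitch 86, oldest) -> assign | voices=[89 60 84 64]
Op 11: note_on(88): all voices busy, STEAL voice 2 (pitch 84, oldest) -> assign | voices=[89 60 88 64]

Answer: 7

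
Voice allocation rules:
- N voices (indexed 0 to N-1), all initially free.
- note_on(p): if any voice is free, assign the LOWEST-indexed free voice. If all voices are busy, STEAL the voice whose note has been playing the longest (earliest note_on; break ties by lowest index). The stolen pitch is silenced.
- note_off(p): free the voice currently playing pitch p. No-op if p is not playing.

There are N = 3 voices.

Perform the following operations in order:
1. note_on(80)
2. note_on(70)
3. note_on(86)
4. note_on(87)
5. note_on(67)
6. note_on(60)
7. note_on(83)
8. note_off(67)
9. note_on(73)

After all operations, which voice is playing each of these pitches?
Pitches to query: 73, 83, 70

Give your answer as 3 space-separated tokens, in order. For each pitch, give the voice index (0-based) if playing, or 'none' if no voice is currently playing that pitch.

Op 1: note_on(80): voice 0 is free -> assigned | voices=[80 - -]
Op 2: note_on(70): voice 1 is free -> assigned | voices=[80 70 -]
Op 3: note_on(86): voice 2 is free -> assigned | voices=[80 70 86]
Op 4: note_on(87): all voices busy, STEAL voice 0 (pitch 80, oldest) -> assign | voices=[87 70 86]
Op 5: note_on(67): all voices busy, STEAL voice 1 (pitch 70, oldest) -> assign | voices=[87 67 86]
Op 6: note_on(60): all voices busy, STEAL voice 2 (pitch 86, oldest) -> assign | voices=[87 67 60]
Op 7: note_on(83): all voices busy, STEAL voice 0 (pitch 87, oldest) -> assign | voices=[83 67 60]
Op 8: note_off(67): free voice 1 | voices=[83 - 60]
Op 9: note_on(73): voice 1 is free -> assigned | voices=[83 73 60]

Answer: 1 0 none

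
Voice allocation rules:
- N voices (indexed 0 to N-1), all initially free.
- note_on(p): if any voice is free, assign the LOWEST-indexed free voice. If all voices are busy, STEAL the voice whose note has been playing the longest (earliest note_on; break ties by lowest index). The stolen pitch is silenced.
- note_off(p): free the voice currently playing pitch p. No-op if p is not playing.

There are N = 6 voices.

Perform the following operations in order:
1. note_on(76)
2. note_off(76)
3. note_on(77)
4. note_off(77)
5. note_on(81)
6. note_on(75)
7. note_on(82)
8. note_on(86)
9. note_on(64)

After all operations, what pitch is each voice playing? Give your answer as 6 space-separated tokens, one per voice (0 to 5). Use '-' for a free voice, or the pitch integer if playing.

Answer: 81 75 82 86 64 -

Derivation:
Op 1: note_on(76): voice 0 is free -> assigned | voices=[76 - - - - -]
Op 2: note_off(76): free voice 0 | voices=[- - - - - -]
Op 3: note_on(77): voice 0 is free -> assigned | voices=[77 - - - - -]
Op 4: note_off(77): free voice 0 | voices=[- - - - - -]
Op 5: note_on(81): voice 0 is free -> assigned | voices=[81 - - - - -]
Op 6: note_on(75): voice 1 is free -> assigned | voices=[81 75 - - - -]
Op 7: note_on(82): voice 2 is free -> assigned | voices=[81 75 82 - - -]
Op 8: note_on(86): voice 3 is free -> assigned | voices=[81 75 82 86 - -]
Op 9: note_on(64): voice 4 is free -> assigned | voices=[81 75 82 86 64 -]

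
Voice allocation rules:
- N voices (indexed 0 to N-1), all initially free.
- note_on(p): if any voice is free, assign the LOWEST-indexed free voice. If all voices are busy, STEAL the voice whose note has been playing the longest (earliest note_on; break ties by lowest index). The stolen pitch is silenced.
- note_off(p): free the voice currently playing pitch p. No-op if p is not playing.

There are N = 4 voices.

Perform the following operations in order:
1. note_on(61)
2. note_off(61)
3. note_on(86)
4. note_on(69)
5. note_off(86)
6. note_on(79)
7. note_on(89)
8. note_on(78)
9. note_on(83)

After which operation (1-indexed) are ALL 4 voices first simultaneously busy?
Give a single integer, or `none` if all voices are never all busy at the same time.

Answer: 8

Derivation:
Op 1: note_on(61): voice 0 is free -> assigned | voices=[61 - - -]
Op 2: note_off(61): free voice 0 | voices=[- - - -]
Op 3: note_on(86): voice 0 is free -> assigned | voices=[86 - - -]
Op 4: note_on(69): voice 1 is free -> assigned | voices=[86 69 - -]
Op 5: note_off(86): free voice 0 | voices=[- 69 - -]
Op 6: note_on(79): voice 0 is free -> assigned | voices=[79 69 - -]
Op 7: note_on(89): voice 2 is free -> assigned | voices=[79 69 89 -]
Op 8: note_on(78): voice 3 is free -> assigned | voices=[79 69 89 78]
Op 9: note_on(83): all voices busy, STEAL voice 1 (pitch 69, oldest) -> assign | voices=[79 83 89 78]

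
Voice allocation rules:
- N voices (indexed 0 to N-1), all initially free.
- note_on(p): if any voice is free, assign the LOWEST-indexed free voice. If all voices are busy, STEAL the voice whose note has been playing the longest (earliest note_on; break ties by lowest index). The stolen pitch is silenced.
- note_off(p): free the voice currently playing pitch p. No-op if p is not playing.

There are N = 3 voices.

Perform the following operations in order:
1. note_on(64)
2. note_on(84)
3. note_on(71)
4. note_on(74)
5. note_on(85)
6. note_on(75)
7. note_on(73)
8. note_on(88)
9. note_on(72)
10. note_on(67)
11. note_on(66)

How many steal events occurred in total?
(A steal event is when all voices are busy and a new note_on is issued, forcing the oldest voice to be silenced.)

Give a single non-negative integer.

Answer: 8

Derivation:
Op 1: note_on(64): voice 0 is free -> assigned | voices=[64 - -]
Op 2: note_on(84): voice 1 is free -> assigned | voices=[64 84 -]
Op 3: note_on(71): voice 2 is free -> assigned | voices=[64 84 71]
Op 4: note_on(74): all voices busy, STEAL voice 0 (pitch 64, oldest) -> assign | voices=[74 84 71]
Op 5: note_on(85): all voices busy, STEAL voice 1 (pitch 84, oldest) -> assign | voices=[74 85 71]
Op 6: note_on(75): all voices busy, STEAL voice 2 (pitch 71, oldest) -> assign | voices=[74 85 75]
Op 7: note_on(73): all voices busy, STEAL voice 0 (pitch 74, oldest) -> assign | voices=[73 85 75]
Op 8: note_on(88): all voices busy, STEAL voice 1 (pitch 85, oldest) -> assign | voices=[73 88 75]
Op 9: note_on(72): all voices busy, STEAL voice 2 (pitch 75, oldest) -> assign | voices=[73 88 72]
Op 10: note_on(67): all voices busy, STEAL voice 0 (pitch 73, oldest) -> assign | voices=[67 88 72]
Op 11: note_on(66): all voices busy, STEAL voice 1 (pitch 88, oldest) -> assign | voices=[67 66 72]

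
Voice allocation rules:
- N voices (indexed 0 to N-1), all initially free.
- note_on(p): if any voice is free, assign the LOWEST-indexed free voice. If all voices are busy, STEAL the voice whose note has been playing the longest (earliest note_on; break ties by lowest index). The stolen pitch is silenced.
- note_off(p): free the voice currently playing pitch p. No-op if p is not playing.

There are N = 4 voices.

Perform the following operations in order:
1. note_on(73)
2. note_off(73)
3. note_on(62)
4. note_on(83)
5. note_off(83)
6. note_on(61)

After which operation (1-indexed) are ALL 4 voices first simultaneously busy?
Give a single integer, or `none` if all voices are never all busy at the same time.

Answer: none

Derivation:
Op 1: note_on(73): voice 0 is free -> assigned | voices=[73 - - -]
Op 2: note_off(73): free voice 0 | voices=[- - - -]
Op 3: note_on(62): voice 0 is free -> assigned | voices=[62 - - -]
Op 4: note_on(83): voice 1 is free -> assigned | voices=[62 83 - -]
Op 5: note_off(83): free voice 1 | voices=[62 - - -]
Op 6: note_on(61): voice 1 is free -> assigned | voices=[62 61 - -]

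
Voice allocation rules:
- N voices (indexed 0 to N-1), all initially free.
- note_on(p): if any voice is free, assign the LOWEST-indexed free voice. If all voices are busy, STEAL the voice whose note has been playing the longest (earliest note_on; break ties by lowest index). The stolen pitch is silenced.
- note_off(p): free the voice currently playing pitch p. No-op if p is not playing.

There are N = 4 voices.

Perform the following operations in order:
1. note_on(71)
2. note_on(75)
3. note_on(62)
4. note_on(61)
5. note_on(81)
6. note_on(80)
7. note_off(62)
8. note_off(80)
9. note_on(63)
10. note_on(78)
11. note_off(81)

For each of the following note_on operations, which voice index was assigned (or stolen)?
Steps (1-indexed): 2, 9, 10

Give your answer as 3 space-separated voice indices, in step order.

Answer: 1 1 2

Derivation:
Op 1: note_on(71): voice 0 is free -> assigned | voices=[71 - - -]
Op 2: note_on(75): voice 1 is free -> assigned | voices=[71 75 - -]
Op 3: note_on(62): voice 2 is free -> assigned | voices=[71 75 62 -]
Op 4: note_on(61): voice 3 is free -> assigned | voices=[71 75 62 61]
Op 5: note_on(81): all voices busy, STEAL voice 0 (pitch 71, oldest) -> assign | voices=[81 75 62 61]
Op 6: note_on(80): all voices busy, STEAL voice 1 (pitch 75, oldest) -> assign | voices=[81 80 62 61]
Op 7: note_off(62): free voice 2 | voices=[81 80 - 61]
Op 8: note_off(80): free voice 1 | voices=[81 - - 61]
Op 9: note_on(63): voice 1 is free -> assigned | voices=[81 63 - 61]
Op 10: note_on(78): voice 2 is free -> assigned | voices=[81 63 78 61]
Op 11: note_off(81): free voice 0 | voices=[- 63 78 61]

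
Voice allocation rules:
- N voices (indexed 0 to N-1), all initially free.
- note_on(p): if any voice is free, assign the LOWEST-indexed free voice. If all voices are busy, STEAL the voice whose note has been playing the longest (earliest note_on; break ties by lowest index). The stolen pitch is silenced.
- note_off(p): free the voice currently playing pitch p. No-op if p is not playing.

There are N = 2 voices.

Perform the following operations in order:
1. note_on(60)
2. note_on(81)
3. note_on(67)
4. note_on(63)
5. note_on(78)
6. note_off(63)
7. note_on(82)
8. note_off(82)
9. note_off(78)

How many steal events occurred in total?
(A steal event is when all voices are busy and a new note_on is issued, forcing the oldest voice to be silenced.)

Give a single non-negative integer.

Answer: 3

Derivation:
Op 1: note_on(60): voice 0 is free -> assigned | voices=[60 -]
Op 2: note_on(81): voice 1 is free -> assigned | voices=[60 81]
Op 3: note_on(67): all voices busy, STEAL voice 0 (pitch 60, oldest) -> assign | voices=[67 81]
Op 4: note_on(63): all voices busy, STEAL voice 1 (pitch 81, oldest) -> assign | voices=[67 63]
Op 5: note_on(78): all voices busy, STEAL voice 0 (pitch 67, oldest) -> assign | voices=[78 63]
Op 6: note_off(63): free voice 1 | voices=[78 -]
Op 7: note_on(82): voice 1 is free -> assigned | voices=[78 82]
Op 8: note_off(82): free voice 1 | voices=[78 -]
Op 9: note_off(78): free voice 0 | voices=[- -]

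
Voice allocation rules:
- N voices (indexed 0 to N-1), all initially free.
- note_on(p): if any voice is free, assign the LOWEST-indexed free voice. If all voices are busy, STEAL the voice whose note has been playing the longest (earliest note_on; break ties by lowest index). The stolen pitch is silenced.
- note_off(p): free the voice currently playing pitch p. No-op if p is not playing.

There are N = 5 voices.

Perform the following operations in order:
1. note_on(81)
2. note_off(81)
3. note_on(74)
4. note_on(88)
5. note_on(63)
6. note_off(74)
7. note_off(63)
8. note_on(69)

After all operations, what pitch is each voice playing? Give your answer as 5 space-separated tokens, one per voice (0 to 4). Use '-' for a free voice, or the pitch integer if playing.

Answer: 69 88 - - -

Derivation:
Op 1: note_on(81): voice 0 is free -> assigned | voices=[81 - - - -]
Op 2: note_off(81): free voice 0 | voices=[- - - - -]
Op 3: note_on(74): voice 0 is free -> assigned | voices=[74 - - - -]
Op 4: note_on(88): voice 1 is free -> assigned | voices=[74 88 - - -]
Op 5: note_on(63): voice 2 is free -> assigned | voices=[74 88 63 - -]
Op 6: note_off(74): free voice 0 | voices=[- 88 63 - -]
Op 7: note_off(63): free voice 2 | voices=[- 88 - - -]
Op 8: note_on(69): voice 0 is free -> assigned | voices=[69 88 - - -]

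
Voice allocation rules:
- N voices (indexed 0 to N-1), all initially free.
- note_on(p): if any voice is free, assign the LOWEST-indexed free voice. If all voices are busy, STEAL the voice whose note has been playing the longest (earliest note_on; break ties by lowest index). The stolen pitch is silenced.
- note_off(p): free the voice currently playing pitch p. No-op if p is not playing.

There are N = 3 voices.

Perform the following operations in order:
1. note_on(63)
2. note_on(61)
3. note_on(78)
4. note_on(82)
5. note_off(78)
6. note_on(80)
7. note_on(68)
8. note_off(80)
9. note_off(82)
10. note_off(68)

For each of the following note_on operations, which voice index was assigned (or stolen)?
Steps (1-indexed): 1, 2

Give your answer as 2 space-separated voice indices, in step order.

Op 1: note_on(63): voice 0 is free -> assigned | voices=[63 - -]
Op 2: note_on(61): voice 1 is free -> assigned | voices=[63 61 -]
Op 3: note_on(78): voice 2 is free -> assigned | voices=[63 61 78]
Op 4: note_on(82): all voices busy, STEAL voice 0 (pitch 63, oldest) -> assign | voices=[82 61 78]
Op 5: note_off(78): free voice 2 | voices=[82 61 -]
Op 6: note_on(80): voice 2 is free -> assigned | voices=[82 61 80]
Op 7: note_on(68): all voices busy, STEAL voice 1 (pitch 61, oldest) -> assign | voices=[82 68 80]
Op 8: note_off(80): free voice 2 | voices=[82 68 -]
Op 9: note_off(82): free voice 0 | voices=[- 68 -]
Op 10: note_off(68): free voice 1 | voices=[- - -]

Answer: 0 1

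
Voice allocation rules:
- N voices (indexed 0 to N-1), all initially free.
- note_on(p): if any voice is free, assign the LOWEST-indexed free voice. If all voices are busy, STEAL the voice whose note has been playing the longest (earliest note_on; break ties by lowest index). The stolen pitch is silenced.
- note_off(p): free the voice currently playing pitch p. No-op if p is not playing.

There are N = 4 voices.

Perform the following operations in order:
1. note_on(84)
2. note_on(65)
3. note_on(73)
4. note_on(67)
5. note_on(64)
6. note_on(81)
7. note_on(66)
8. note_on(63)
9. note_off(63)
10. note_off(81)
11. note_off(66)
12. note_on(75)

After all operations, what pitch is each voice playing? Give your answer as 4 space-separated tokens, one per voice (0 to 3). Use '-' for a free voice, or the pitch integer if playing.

Answer: 64 75 - -

Derivation:
Op 1: note_on(84): voice 0 is free -> assigned | voices=[84 - - -]
Op 2: note_on(65): voice 1 is free -> assigned | voices=[84 65 - -]
Op 3: note_on(73): voice 2 is free -> assigned | voices=[84 65 73 -]
Op 4: note_on(67): voice 3 is free -> assigned | voices=[84 65 73 67]
Op 5: note_on(64): all voices busy, STEAL voice 0 (pitch 84, oldest) -> assign | voices=[64 65 73 67]
Op 6: note_on(81): all voices busy, STEAL voice 1 (pitch 65, oldest) -> assign | voices=[64 81 73 67]
Op 7: note_on(66): all voices busy, STEAL voice 2 (pitch 73, oldest) -> assign | voices=[64 81 66 67]
Op 8: note_on(63): all voices busy, STEAL voice 3 (pitch 67, oldest) -> assign | voices=[64 81 66 63]
Op 9: note_off(63): free voice 3 | voices=[64 81 66 -]
Op 10: note_off(81): free voice 1 | voices=[64 - 66 -]
Op 11: note_off(66): free voice 2 | voices=[64 - - -]
Op 12: note_on(75): voice 1 is free -> assigned | voices=[64 75 - -]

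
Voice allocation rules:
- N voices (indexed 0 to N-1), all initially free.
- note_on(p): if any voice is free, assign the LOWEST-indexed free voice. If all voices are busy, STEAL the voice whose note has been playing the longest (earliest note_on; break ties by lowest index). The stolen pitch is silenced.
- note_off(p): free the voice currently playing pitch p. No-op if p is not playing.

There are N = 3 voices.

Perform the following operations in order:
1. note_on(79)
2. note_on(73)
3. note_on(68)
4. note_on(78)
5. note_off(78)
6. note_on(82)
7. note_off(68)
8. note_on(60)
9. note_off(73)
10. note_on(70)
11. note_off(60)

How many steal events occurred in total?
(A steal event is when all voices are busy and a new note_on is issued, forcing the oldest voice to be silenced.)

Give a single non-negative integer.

Answer: 1

Derivation:
Op 1: note_on(79): voice 0 is free -> assigned | voices=[79 - -]
Op 2: note_on(73): voice 1 is free -> assigned | voices=[79 73 -]
Op 3: note_on(68): voice 2 is free -> assigned | voices=[79 73 68]
Op 4: note_on(78): all voices busy, STEAL voice 0 (pitch 79, oldest) -> assign | voices=[78 73 68]
Op 5: note_off(78): free voice 0 | voices=[- 73 68]
Op 6: note_on(82): voice 0 is free -> assigned | voices=[82 73 68]
Op 7: note_off(68): free voice 2 | voices=[82 73 -]
Op 8: note_on(60): voice 2 is free -> assigned | voices=[82 73 60]
Op 9: note_off(73): free voice 1 | voices=[82 - 60]
Op 10: note_on(70): voice 1 is free -> assigned | voices=[82 70 60]
Op 11: note_off(60): free voice 2 | voices=[82 70 -]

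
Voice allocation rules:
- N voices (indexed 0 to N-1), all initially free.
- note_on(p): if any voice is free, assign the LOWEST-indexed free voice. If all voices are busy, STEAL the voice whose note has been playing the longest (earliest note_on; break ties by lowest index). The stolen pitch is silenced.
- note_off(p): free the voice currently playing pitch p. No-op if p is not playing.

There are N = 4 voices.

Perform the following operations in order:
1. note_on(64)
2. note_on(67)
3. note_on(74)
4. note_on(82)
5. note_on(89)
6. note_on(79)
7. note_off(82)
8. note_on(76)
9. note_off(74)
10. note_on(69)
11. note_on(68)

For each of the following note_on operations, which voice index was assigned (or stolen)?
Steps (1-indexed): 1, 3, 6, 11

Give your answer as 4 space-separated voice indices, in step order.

Answer: 0 2 1 0

Derivation:
Op 1: note_on(64): voice 0 is free -> assigned | voices=[64 - - -]
Op 2: note_on(67): voice 1 is free -> assigned | voices=[64 67 - -]
Op 3: note_on(74): voice 2 is free -> assigned | voices=[64 67 74 -]
Op 4: note_on(82): voice 3 is free -> assigned | voices=[64 67 74 82]
Op 5: note_on(89): all voices busy, STEAL voice 0 (pitch 64, oldest) -> assign | voices=[89 67 74 82]
Op 6: note_on(79): all voices busy, STEAL voice 1 (pitch 67, oldest) -> assign | voices=[89 79 74 82]
Op 7: note_off(82): free voice 3 | voices=[89 79 74 -]
Op 8: note_on(76): voice 3 is free -> assigned | voices=[89 79 74 76]
Op 9: note_off(74): free voice 2 | voices=[89 79 - 76]
Op 10: note_on(69): voice 2 is free -> assigned | voices=[89 79 69 76]
Op 11: note_on(68): all voices busy, STEAL voice 0 (pitch 89, oldest) -> assign | voices=[68 79 69 76]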